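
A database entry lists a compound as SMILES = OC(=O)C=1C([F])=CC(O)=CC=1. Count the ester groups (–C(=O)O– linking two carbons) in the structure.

Scan the SMILES for the ester motif — none present.
Groups that are present: 1 carboxylic acid, 1 hydroxyl.

0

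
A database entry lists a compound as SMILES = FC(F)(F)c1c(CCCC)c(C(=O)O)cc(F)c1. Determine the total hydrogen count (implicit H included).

12

Walk through each heavy atom and fill implicit hydrogens from standard valence (C 4, N 3, O 2, S 2, halogen 1); for lowercase aromatic atoms, an aromatic c carries 1 H when it has two neighbours and 0 H with three, and aromatic n carries 0 H:
  atom 1: F (halogen, monovalent) → 0 H
  atom 2: C, bond orders sum to 4 (valence 4) → 0 H
  atom 3: F (halogen, monovalent) → 0 H
  atom 4: F (halogen, monovalent) → 0 H
  atom 5: aromatic c, 3 neighbours → 0 H
  atom 6: aromatic c, 3 neighbours → 0 H
  atom 7: C, bond orders sum to 2 (valence 4) → 2 H
  atom 8: C, bond orders sum to 2 (valence 4) → 2 H
  atom 9: C, bond orders sum to 2 (valence 4) → 2 H
  atom 10: C, bond orders sum to 1 (valence 4) → 3 H
  atom 11: aromatic c, 3 neighbours → 0 H
  atom 12: C, bond orders sum to 4 (valence 4) → 0 H
  atom 13: O, bond orders sum to 2 (valence 2) → 0 H
  atom 14: O, bond orders sum to 1 (valence 2) → 1 H
  atom 15: aromatic c, 2 neighbours → 1 H
  atom 16: aromatic c, 3 neighbours → 0 H
  atom 17: F (halogen, monovalent) → 0 H
  atom 18: aromatic c, 2 neighbours → 1 H
Total hydrogens: 12.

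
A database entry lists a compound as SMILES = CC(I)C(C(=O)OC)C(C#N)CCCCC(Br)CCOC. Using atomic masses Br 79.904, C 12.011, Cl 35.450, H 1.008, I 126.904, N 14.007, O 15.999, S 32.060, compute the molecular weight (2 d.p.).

474.18 g/mol

First, the molecular formula is C15H25BrINO3 (counting implicit H from valence).
  Br: 1 × 79.904 = 79.904
  C: 15 × 12.011 = 180.165
  H: 25 × 1.008 = 25.200
  I: 1 × 126.904 = 126.904
  N: 1 × 14.007 = 14.007
  O: 3 × 15.999 = 47.997
Sum: 1×79.904 + 15×12.011 + 25×1.008 + 1×126.904 + 1×14.007 + 3×15.999 = 474.177 → 474.18 g/mol.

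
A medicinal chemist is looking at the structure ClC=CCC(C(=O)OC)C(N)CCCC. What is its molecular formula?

Walk through each heavy atom and fill implicit hydrogens from standard valence (C 4, N 3, O 2, S 2, halogen 1):
  atom 1: Cl (halogen, monovalent) → 0 H
  atom 2: C, bond orders sum to 3 (valence 4) → 1 H
  atom 3: C, bond orders sum to 3 (valence 4) → 1 H
  atom 4: C, bond orders sum to 2 (valence 4) → 2 H
  atom 5: C, bond orders sum to 3 (valence 4) → 1 H
  atom 6: C, bond orders sum to 4 (valence 4) → 0 H
  atom 7: O, bond orders sum to 2 (valence 2) → 0 H
  atom 8: O, bond orders sum to 2 (valence 2) → 0 H
  atom 9: C, bond orders sum to 1 (valence 4) → 3 H
  atom 10: C, bond orders sum to 3 (valence 4) → 1 H
  atom 11: N, bond orders sum to 1 (valence 3) → 2 H
  atom 12: C, bond orders sum to 2 (valence 4) → 2 H
  atom 13: C, bond orders sum to 2 (valence 4) → 2 H
  atom 14: C, bond orders sum to 2 (valence 4) → 2 H
  atom 15: C, bond orders sum to 1 (valence 4) → 3 H
Totals → C:11, H:20, Cl:1, N:1, O:2.
In Hill order: C11H20ClNO2.

C11H20ClNO2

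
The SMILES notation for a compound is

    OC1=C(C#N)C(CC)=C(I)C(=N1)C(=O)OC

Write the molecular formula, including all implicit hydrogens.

C10H9IN2O3

Walk through each heavy atom and fill implicit hydrogens from standard valence (C 4, N 3, O 2, S 2, halogen 1):
  atom 1: O, bond orders sum to 1 (valence 2) → 1 H
  atom 2: C, bond orders sum to 4 (valence 4) → 0 H
  atom 3: C, bond orders sum to 4 (valence 4) → 0 H
  atom 4: C, bond orders sum to 4 (valence 4) → 0 H
  atom 5: N, bond orders sum to 3 (valence 3) → 0 H
  atom 6: C, bond orders sum to 4 (valence 4) → 0 H
  atom 7: C, bond orders sum to 2 (valence 4) → 2 H
  atom 8: C, bond orders sum to 1 (valence 4) → 3 H
  atom 9: C, bond orders sum to 4 (valence 4) → 0 H
  atom 10: I (halogen, monovalent) → 0 H
  atom 11: C, bond orders sum to 4 (valence 4) → 0 H
  atom 12: N, bond orders sum to 3 (valence 3) → 0 H
  atom 13: C, bond orders sum to 4 (valence 4) → 0 H
  atom 14: O, bond orders sum to 2 (valence 2) → 0 H
  atom 15: O, bond orders sum to 2 (valence 2) → 0 H
  atom 16: C, bond orders sum to 1 (valence 4) → 3 H
Totals → C:10, H:9, I:1, N:2, O:3.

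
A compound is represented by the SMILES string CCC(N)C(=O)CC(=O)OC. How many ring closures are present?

0

In SMILES, each pair of matching ring-closure digits denotes one ring-closing bond; the number of such bonds equals the number of independent rings.
Ring-closure bonds here: 0.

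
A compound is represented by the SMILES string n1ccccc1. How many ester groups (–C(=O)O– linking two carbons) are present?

Scan the SMILES for the ester motif — none present.

0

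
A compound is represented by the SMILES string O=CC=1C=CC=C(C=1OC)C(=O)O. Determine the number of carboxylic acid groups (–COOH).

The carboxylic acid motif appears at heavy-atom position 11 in the SMILES.
Other groups present: 1 aldehyde, 1 ether.
Carboxylic acid count: 1.

1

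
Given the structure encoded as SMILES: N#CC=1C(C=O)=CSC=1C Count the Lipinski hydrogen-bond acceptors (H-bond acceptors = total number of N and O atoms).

2

N atoms: 1; O atoms: 1.
Lipinski HBA = 1 + 1 = 2.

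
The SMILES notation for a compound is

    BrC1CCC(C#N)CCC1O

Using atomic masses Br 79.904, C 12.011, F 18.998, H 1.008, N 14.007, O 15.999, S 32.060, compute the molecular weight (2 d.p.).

First, the molecular formula is C8H12BrNO (counting implicit H from valence).
  Br: 1 × 79.904 = 79.904
  C: 8 × 12.011 = 96.088
  H: 12 × 1.008 = 12.096
  N: 1 × 14.007 = 14.007
  O: 1 × 15.999 = 15.999
Sum: 1×79.904 + 8×12.011 + 12×1.008 + 1×14.007 + 1×15.999 = 218.094 → 218.09 g/mol.

218.09 g/mol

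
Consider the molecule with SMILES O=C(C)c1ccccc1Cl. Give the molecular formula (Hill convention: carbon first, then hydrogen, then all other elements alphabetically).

Walk through each heavy atom and fill implicit hydrogens from standard valence (C 4, N 3, O 2, S 2, halogen 1); for lowercase aromatic atoms, an aromatic c carries 1 H when it has two neighbours and 0 H with three, and aromatic n carries 0 H:
  atom 1: O, bond orders sum to 2 (valence 2) → 0 H
  atom 2: C, bond orders sum to 4 (valence 4) → 0 H
  atom 3: C, bond orders sum to 1 (valence 4) → 3 H
  atom 4: aromatic c, 3 neighbours → 0 H
  atom 5: aromatic c, 2 neighbours → 1 H
  atom 6: aromatic c, 2 neighbours → 1 H
  atom 7: aromatic c, 2 neighbours → 1 H
  atom 8: aromatic c, 2 neighbours → 1 H
  atom 9: aromatic c, 3 neighbours → 0 H
  atom 10: Cl (halogen, monovalent) → 0 H
Totals → C:8, H:7, Cl:1, O:1.
In Hill order: C8H7ClO.

C8H7ClO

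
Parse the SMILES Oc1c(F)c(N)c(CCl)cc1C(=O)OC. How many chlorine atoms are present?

Scan the SMILES for Cl atoms (remember two-letter symbols like Cl and Br are single atoms).
Chlorine count: 1.

1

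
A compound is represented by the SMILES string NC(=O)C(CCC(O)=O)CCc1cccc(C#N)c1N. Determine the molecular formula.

C14H17N3O3

Walk through each heavy atom and fill implicit hydrogens from standard valence (C 4, N 3, O 2, S 2, halogen 1); for lowercase aromatic atoms, an aromatic c carries 1 H when it has two neighbours and 0 H with three, and aromatic n carries 0 H:
  atom 1: N, bond orders sum to 1 (valence 3) → 2 H
  atom 2: C, bond orders sum to 4 (valence 4) → 0 H
  atom 3: O, bond orders sum to 2 (valence 2) → 0 H
  atom 4: C, bond orders sum to 3 (valence 4) → 1 H
  atom 5: C, bond orders sum to 2 (valence 4) → 2 H
  atom 6: C, bond orders sum to 2 (valence 4) → 2 H
  atom 7: C, bond orders sum to 4 (valence 4) → 0 H
  atom 8: O, bond orders sum to 1 (valence 2) → 1 H
  atom 9: O, bond orders sum to 2 (valence 2) → 0 H
  atom 10: C, bond orders sum to 2 (valence 4) → 2 H
  atom 11: C, bond orders sum to 2 (valence 4) → 2 H
  atom 12: aromatic c, 3 neighbours → 0 H
  atom 13: aromatic c, 2 neighbours → 1 H
  atom 14: aromatic c, 2 neighbours → 1 H
  atom 15: aromatic c, 2 neighbours → 1 H
  atom 16: aromatic c, 3 neighbours → 0 H
  atom 17: C, bond orders sum to 4 (valence 4) → 0 H
  atom 18: N, bond orders sum to 3 (valence 3) → 0 H
  atom 19: aromatic c, 3 neighbours → 0 H
  atom 20: N, bond orders sum to 1 (valence 3) → 2 H
Totals → C:14, H:17, N:3, O:3.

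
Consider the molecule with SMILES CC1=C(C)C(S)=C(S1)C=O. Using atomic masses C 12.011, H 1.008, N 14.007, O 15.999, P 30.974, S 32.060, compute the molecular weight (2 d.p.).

First, the molecular formula is C7H8OS2 (counting implicit H from valence).
  C: 7 × 12.011 = 84.077
  H: 8 × 1.008 = 8.064
  O: 1 × 15.999 = 15.999
  S: 2 × 32.060 = 64.120
Sum: 7×12.011 + 8×1.008 + 1×15.999 + 2×32.060 = 172.260 → 172.26 g/mol.

172.26 g/mol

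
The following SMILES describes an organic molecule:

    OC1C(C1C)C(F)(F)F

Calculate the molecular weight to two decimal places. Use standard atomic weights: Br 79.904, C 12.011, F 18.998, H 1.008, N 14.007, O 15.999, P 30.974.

140.10 g/mol

First, the molecular formula is C5H7F3O (counting implicit H from valence).
  C: 5 × 12.011 = 60.055
  F: 3 × 18.998 = 56.994
  H: 7 × 1.008 = 7.056
  O: 1 × 15.999 = 15.999
Sum: 5×12.011 + 3×18.998 + 7×1.008 + 1×15.999 = 140.104 → 140.10 g/mol.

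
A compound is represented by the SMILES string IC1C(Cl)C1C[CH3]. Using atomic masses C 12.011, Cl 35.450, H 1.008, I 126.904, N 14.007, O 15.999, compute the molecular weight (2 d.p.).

230.47 g/mol

First, the molecular formula is C5H8ClI (counting implicit H from valence).
  C: 5 × 12.011 = 60.055
  Cl: 1 × 35.450 = 35.450
  H: 8 × 1.008 = 8.064
  I: 1 × 126.904 = 126.904
Sum: 5×12.011 + 1×35.450 + 8×1.008 + 1×126.904 = 230.473 → 230.47 g/mol.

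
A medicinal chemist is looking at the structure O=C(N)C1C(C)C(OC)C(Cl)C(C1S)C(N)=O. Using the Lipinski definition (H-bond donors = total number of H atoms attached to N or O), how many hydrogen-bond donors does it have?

Donors: find every N or O and count the H atoms it carries.
  atom 1 (O): bond orders sum to 2 → 0 H
  atom 3 (N): bond orders sum to 1 → 2 H
  atom 8 (O): bond orders sum to 2 → 0 H
  atom 16 (N): bond orders sum to 1 → 2 H
  atom 17 (O): bond orders sum to 2 → 0 H
Lipinski HBD = 4.

4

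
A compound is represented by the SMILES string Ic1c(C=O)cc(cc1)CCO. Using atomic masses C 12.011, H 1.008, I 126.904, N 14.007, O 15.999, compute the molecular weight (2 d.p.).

First, the molecular formula is C9H9IO2 (counting implicit H from valence).
  C: 9 × 12.011 = 108.099
  H: 9 × 1.008 = 9.072
  I: 1 × 126.904 = 126.904
  O: 2 × 15.999 = 31.998
Sum: 9×12.011 + 9×1.008 + 1×126.904 + 2×15.999 = 276.073 → 276.07 g/mol.

276.07 g/mol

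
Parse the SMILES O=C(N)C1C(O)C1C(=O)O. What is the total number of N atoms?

Scan the SMILES for N atoms (remember two-letter symbols like Cl and Br are single atoms).
Nitrogen count: 1.

1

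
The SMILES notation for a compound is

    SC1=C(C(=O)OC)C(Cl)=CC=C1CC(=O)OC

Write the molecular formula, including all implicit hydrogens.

C11H11ClO4S

Walk through each heavy atom and fill implicit hydrogens from standard valence (C 4, N 3, O 2, S 2, halogen 1):
  atom 1: S, bond orders sum to 1 (valence 2) → 1 H
  atom 2: C, bond orders sum to 4 (valence 4) → 0 H
  atom 3: C, bond orders sum to 4 (valence 4) → 0 H
  atom 4: C, bond orders sum to 4 (valence 4) → 0 H
  atom 5: O, bond orders sum to 2 (valence 2) → 0 H
  atom 6: O, bond orders sum to 2 (valence 2) → 0 H
  atom 7: C, bond orders sum to 1 (valence 4) → 3 H
  atom 8: C, bond orders sum to 4 (valence 4) → 0 H
  atom 9: Cl (halogen, monovalent) → 0 H
  atom 10: C, bond orders sum to 3 (valence 4) → 1 H
  atom 11: C, bond orders sum to 3 (valence 4) → 1 H
  atom 12: C, bond orders sum to 4 (valence 4) → 0 H
  atom 13: C, bond orders sum to 2 (valence 4) → 2 H
  atom 14: C, bond orders sum to 4 (valence 4) → 0 H
  atom 15: O, bond orders sum to 2 (valence 2) → 0 H
  atom 16: O, bond orders sum to 2 (valence 2) → 0 H
  atom 17: C, bond orders sum to 1 (valence 4) → 3 H
Totals → C:11, H:11, Cl:1, O:4, S:1.
In Hill order: C11H11ClO4S.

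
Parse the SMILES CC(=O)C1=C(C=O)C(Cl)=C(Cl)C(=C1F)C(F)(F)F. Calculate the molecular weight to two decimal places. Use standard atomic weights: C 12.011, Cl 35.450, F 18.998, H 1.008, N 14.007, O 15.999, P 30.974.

303.03 g/mol

First, the molecular formula is C10H4Cl2F4O2 (counting implicit H from valence).
  C: 10 × 12.011 = 120.110
  Cl: 2 × 35.450 = 70.900
  F: 4 × 18.998 = 75.992
  H: 4 × 1.008 = 4.032
  O: 2 × 15.999 = 31.998
Sum: 10×12.011 + 2×35.450 + 4×18.998 + 4×1.008 + 2×15.999 = 303.032 → 303.03 g/mol.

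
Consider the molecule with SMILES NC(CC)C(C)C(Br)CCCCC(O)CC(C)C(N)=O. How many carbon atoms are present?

15

Count every carbon token in the SMILES (each C, including those in ring-closure positions and inside branches).
Carbon count: 15.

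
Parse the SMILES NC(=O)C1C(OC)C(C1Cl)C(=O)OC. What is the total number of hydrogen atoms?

12

Walk through each heavy atom and fill implicit hydrogens from standard valence (C 4, N 3, O 2, S 2, halogen 1):
  atom 1: N, bond orders sum to 1 (valence 3) → 2 H
  atom 2: C, bond orders sum to 4 (valence 4) → 0 H
  atom 3: O, bond orders sum to 2 (valence 2) → 0 H
  atom 4: C, bond orders sum to 3 (valence 4) → 1 H
  atom 5: C, bond orders sum to 3 (valence 4) → 1 H
  atom 6: O, bond orders sum to 2 (valence 2) → 0 H
  atom 7: C, bond orders sum to 1 (valence 4) → 3 H
  atom 8: C, bond orders sum to 3 (valence 4) → 1 H
  atom 9: C, bond orders sum to 3 (valence 4) → 1 H
  atom 10: Cl (halogen, monovalent) → 0 H
  atom 11: C, bond orders sum to 4 (valence 4) → 0 H
  atom 12: O, bond orders sum to 2 (valence 2) → 0 H
  atom 13: O, bond orders sum to 2 (valence 2) → 0 H
  atom 14: C, bond orders sum to 1 (valence 4) → 3 H
Total hydrogens: 12.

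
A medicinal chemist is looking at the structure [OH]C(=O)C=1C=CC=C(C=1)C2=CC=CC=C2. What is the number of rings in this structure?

In SMILES, each pair of matching ring-closure digits denotes one ring-closing bond; the number of such bonds equals the number of independent rings.
Ring-closure bonds here: 2.

2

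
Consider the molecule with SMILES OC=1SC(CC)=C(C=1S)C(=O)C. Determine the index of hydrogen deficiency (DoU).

4

Molecular formula: C8H10O2S2.
DoU = (2C + 2 + N − H − X) / 2, where X is the halogen count and O/S are ignored.
    = (2·8 + 2 + 0 − 10 − 0) / 2 = 8 / 2 = 4.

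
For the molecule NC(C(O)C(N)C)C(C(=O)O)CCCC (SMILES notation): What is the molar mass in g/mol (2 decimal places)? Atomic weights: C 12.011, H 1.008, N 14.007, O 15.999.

218.30 g/mol

First, the molecular formula is C10H22N2O3 (counting implicit H from valence).
  C: 10 × 12.011 = 120.110
  H: 22 × 1.008 = 22.176
  N: 2 × 14.007 = 28.014
  O: 3 × 15.999 = 47.997
Sum: 10×12.011 + 22×1.008 + 2×14.007 + 3×15.999 = 218.297 → 218.30 g/mol.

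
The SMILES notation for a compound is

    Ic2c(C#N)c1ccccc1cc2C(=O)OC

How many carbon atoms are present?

Count every carbon token in the SMILES (each C, including those in ring-closure positions and inside branches).
Carbon count: 13.

13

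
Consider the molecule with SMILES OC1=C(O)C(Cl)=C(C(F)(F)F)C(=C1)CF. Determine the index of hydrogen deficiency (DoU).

4

Molecular formula: C8H5ClF4O2.
DoU = (2C + 2 + N − H − X) / 2, where X is the halogen count and O/S are ignored.
    = (2·8 + 2 + 0 − 5 − 5) / 2 = 8 / 2 = 4.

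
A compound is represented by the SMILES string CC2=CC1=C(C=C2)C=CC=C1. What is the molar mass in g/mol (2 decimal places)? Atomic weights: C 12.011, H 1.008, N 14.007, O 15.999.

First, the molecular formula is C11H10 (counting implicit H from valence).
  C: 11 × 12.011 = 132.121
  H: 10 × 1.008 = 10.080
Sum: 11×12.011 + 10×1.008 = 142.201 → 142.20 g/mol.

142.20 g/mol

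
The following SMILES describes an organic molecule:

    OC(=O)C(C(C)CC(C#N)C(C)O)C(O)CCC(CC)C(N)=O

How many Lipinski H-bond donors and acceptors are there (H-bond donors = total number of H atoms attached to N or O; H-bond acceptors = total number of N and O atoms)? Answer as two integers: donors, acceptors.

Donors: find every N or O and count the H atoms it carries.
  atom 1 (O): bond orders sum to 1 → 1 H
  atom 3 (O): bond orders sum to 2 → 0 H
  atom 10 (N): bond orders sum to 3 → 0 H
  atom 13 (O): bond orders sum to 1 → 1 H
  atom 15 (O): bond orders sum to 1 → 1 H
  atom 22 (N): bond orders sum to 1 → 2 H
  atom 23 (O): bond orders sum to 2 → 0 H
Lipinski HBD = 5.
Acceptors: N atoms = 2, O atoms = 5 → HBA = 7.

5, 7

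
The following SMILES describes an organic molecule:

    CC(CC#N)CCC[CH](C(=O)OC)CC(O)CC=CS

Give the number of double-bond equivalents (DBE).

Molecular formula: C15H25NO3S.
DoU = (2C + 2 + N − H − X) / 2, where X is the halogen count and O/S are ignored.
    = (2·15 + 2 + 1 − 25 − 0) / 2 = 8 / 2 = 4.

4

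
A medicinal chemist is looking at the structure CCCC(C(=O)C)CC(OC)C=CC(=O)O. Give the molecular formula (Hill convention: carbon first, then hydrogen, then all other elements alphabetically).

Walk through each heavy atom and fill implicit hydrogens from standard valence (C 4, N 3, O 2, S 2, halogen 1):
  atom 1: C, bond orders sum to 1 (valence 4) → 3 H
  atom 2: C, bond orders sum to 2 (valence 4) → 2 H
  atom 3: C, bond orders sum to 2 (valence 4) → 2 H
  atom 4: C, bond orders sum to 3 (valence 4) → 1 H
  atom 5: C, bond orders sum to 4 (valence 4) → 0 H
  atom 6: O, bond orders sum to 2 (valence 2) → 0 H
  atom 7: C, bond orders sum to 1 (valence 4) → 3 H
  atom 8: C, bond orders sum to 2 (valence 4) → 2 H
  atom 9: C, bond orders sum to 3 (valence 4) → 1 H
  atom 10: O, bond orders sum to 2 (valence 2) → 0 H
  atom 11: C, bond orders sum to 1 (valence 4) → 3 H
  atom 12: C, bond orders sum to 3 (valence 4) → 1 H
  atom 13: C, bond orders sum to 3 (valence 4) → 1 H
  atom 14: C, bond orders sum to 4 (valence 4) → 0 H
  atom 15: O, bond orders sum to 2 (valence 2) → 0 H
  atom 16: O, bond orders sum to 1 (valence 2) → 1 H
Totals → C:12, H:20, O:4.
In Hill order: C12H20O4.

C12H20O4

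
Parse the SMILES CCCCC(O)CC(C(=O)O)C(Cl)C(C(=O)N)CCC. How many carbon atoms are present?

14

Count every carbon token in the SMILES (each C, including those in ring-closure positions and inside branches).
Carbon count: 14.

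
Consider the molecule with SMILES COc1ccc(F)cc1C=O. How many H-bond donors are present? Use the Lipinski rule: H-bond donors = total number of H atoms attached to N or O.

0

Donors: find every N or O and count the H atoms it carries.
  atom 2 (O): bond orders sum to 2 → 0 H
  atom 11 (O): bond orders sum to 2 → 0 H
Lipinski HBD = 0.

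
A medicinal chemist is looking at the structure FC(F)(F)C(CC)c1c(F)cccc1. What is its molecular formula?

C10H10F4

Walk through each heavy atom and fill implicit hydrogens from standard valence (C 4, N 3, O 2, S 2, halogen 1); for lowercase aromatic atoms, an aromatic c carries 1 H when it has two neighbours and 0 H with three, and aromatic n carries 0 H:
  atom 1: F (halogen, monovalent) → 0 H
  atom 2: C, bond orders sum to 4 (valence 4) → 0 H
  atom 3: F (halogen, monovalent) → 0 H
  atom 4: F (halogen, monovalent) → 0 H
  atom 5: C, bond orders sum to 3 (valence 4) → 1 H
  atom 6: C, bond orders sum to 2 (valence 4) → 2 H
  atom 7: C, bond orders sum to 1 (valence 4) → 3 H
  atom 8: aromatic c, 3 neighbours → 0 H
  atom 9: aromatic c, 3 neighbours → 0 H
  atom 10: F (halogen, monovalent) → 0 H
  atom 11: aromatic c, 2 neighbours → 1 H
  atom 12: aromatic c, 2 neighbours → 1 H
  atom 13: aromatic c, 2 neighbours → 1 H
  atom 14: aromatic c, 2 neighbours → 1 H
Totals → C:10, H:10, F:4.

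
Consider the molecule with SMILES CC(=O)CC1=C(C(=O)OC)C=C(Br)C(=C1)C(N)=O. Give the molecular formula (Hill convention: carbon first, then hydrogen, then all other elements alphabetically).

Walk through each heavy atom and fill implicit hydrogens from standard valence (C 4, N 3, O 2, S 2, halogen 1):
  atom 1: C, bond orders sum to 1 (valence 4) → 3 H
  atom 2: C, bond orders sum to 4 (valence 4) → 0 H
  atom 3: O, bond orders sum to 2 (valence 2) → 0 H
  atom 4: C, bond orders sum to 2 (valence 4) → 2 H
  atom 5: C, bond orders sum to 4 (valence 4) → 0 H
  atom 6: C, bond orders sum to 4 (valence 4) → 0 H
  atom 7: C, bond orders sum to 4 (valence 4) → 0 H
  atom 8: O, bond orders sum to 2 (valence 2) → 0 H
  atom 9: O, bond orders sum to 2 (valence 2) → 0 H
  atom 10: C, bond orders sum to 1 (valence 4) → 3 H
  atom 11: C, bond orders sum to 3 (valence 4) → 1 H
  atom 12: C, bond orders sum to 4 (valence 4) → 0 H
  atom 13: Br (halogen, monovalent) → 0 H
  atom 14: C, bond orders sum to 4 (valence 4) → 0 H
  atom 15: C, bond orders sum to 3 (valence 4) → 1 H
  atom 16: C, bond orders sum to 4 (valence 4) → 0 H
  atom 17: N, bond orders sum to 1 (valence 3) → 2 H
  atom 18: O, bond orders sum to 2 (valence 2) → 0 H
Totals → C:12, H:12, Br:1, N:1, O:4.
In Hill order: C12H12BrNO4.

C12H12BrNO4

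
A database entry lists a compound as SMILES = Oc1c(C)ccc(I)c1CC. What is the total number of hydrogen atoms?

11

Walk through each heavy atom and fill implicit hydrogens from standard valence (C 4, N 3, O 2, S 2, halogen 1); for lowercase aromatic atoms, an aromatic c carries 1 H when it has two neighbours and 0 H with three, and aromatic n carries 0 H:
  atom 1: O, bond orders sum to 1 (valence 2) → 1 H
  atom 2: aromatic c, 3 neighbours → 0 H
  atom 3: aromatic c, 3 neighbours → 0 H
  atom 4: C, bond orders sum to 1 (valence 4) → 3 H
  atom 5: aromatic c, 2 neighbours → 1 H
  atom 6: aromatic c, 2 neighbours → 1 H
  atom 7: aromatic c, 3 neighbours → 0 H
  atom 8: I (halogen, monovalent) → 0 H
  atom 9: aromatic c, 3 neighbours → 0 H
  atom 10: C, bond orders sum to 2 (valence 4) → 2 H
  atom 11: C, bond orders sum to 1 (valence 4) → 3 H
Total hydrogens: 11.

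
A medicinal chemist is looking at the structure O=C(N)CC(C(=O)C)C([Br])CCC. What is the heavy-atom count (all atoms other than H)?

Every atom symbol written in the SMILES (organic subset) is one heavy atom; implicit H are not written.
Heavy atoms by element → Br:1, C:9, N:1, O:2.
Total: 13.

13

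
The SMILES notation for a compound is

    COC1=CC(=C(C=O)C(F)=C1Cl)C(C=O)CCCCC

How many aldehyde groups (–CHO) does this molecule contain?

2

The aldehyde motif appears at heavy-atom positions 7, 14 in the SMILES.
Other groups present: 1 ether.
Aldehyde count: 2.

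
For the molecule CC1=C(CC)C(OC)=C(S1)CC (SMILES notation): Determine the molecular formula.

Walk through each heavy atom and fill implicit hydrogens from standard valence (C 4, N 3, O 2, S 2, halogen 1):
  atom 1: C, bond orders sum to 1 (valence 4) → 3 H
  atom 2: C, bond orders sum to 4 (valence 4) → 0 H
  atom 3: C, bond orders sum to 4 (valence 4) → 0 H
  atom 4: C, bond orders sum to 2 (valence 4) → 2 H
  atom 5: C, bond orders sum to 1 (valence 4) → 3 H
  atom 6: C, bond orders sum to 4 (valence 4) → 0 H
  atom 7: O, bond orders sum to 2 (valence 2) → 0 H
  atom 8: C, bond orders sum to 1 (valence 4) → 3 H
  atom 9: C, bond orders sum to 4 (valence 4) → 0 H
  atom 10: S, bond orders sum to 2 (valence 2) → 0 H
  atom 11: C, bond orders sum to 2 (valence 4) → 2 H
  atom 12: C, bond orders sum to 1 (valence 4) → 3 H
Totals → C:10, H:16, O:1, S:1.

C10H16OS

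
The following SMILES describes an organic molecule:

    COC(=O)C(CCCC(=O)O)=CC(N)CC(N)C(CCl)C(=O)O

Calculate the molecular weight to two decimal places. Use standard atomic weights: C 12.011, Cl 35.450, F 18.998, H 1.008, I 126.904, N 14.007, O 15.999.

350.80 g/mol

First, the molecular formula is C14H23ClN2O6 (counting implicit H from valence).
  C: 14 × 12.011 = 168.154
  Cl: 1 × 35.450 = 35.450
  H: 23 × 1.008 = 23.184
  N: 2 × 14.007 = 28.014
  O: 6 × 15.999 = 95.994
Sum: 14×12.011 + 1×35.450 + 23×1.008 + 2×14.007 + 6×15.999 = 350.796 → 350.80 g/mol.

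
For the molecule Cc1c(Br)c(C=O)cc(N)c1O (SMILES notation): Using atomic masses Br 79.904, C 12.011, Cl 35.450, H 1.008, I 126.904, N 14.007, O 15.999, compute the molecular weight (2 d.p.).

230.06 g/mol

First, the molecular formula is C8H8BrNO2 (counting implicit H from valence).
  Br: 1 × 79.904 = 79.904
  C: 8 × 12.011 = 96.088
  H: 8 × 1.008 = 8.064
  N: 1 × 14.007 = 14.007
  O: 2 × 15.999 = 31.998
Sum: 1×79.904 + 8×12.011 + 8×1.008 + 1×14.007 + 2×15.999 = 230.061 → 230.06 g/mol.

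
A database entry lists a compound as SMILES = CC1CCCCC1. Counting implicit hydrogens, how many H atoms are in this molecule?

Walk through each heavy atom and fill implicit hydrogens from standard valence (C 4, N 3, O 2, S 2, halogen 1):
  atom 1: C, bond orders sum to 1 (valence 4) → 3 H
  atom 2: C, bond orders sum to 3 (valence 4) → 1 H
  atom 3: C, bond orders sum to 2 (valence 4) → 2 H
  atom 4: C, bond orders sum to 2 (valence 4) → 2 H
  atom 5: C, bond orders sum to 2 (valence 4) → 2 H
  atom 6: C, bond orders sum to 2 (valence 4) → 2 H
  atom 7: C, bond orders sum to 2 (valence 4) → 2 H
Total hydrogens: 14.

14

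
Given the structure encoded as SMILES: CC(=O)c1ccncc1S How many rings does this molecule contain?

In SMILES, each pair of matching ring-closure digits denotes one ring-closing bond; the number of such bonds equals the number of independent rings.
Ring-closure bonds here: 1.

1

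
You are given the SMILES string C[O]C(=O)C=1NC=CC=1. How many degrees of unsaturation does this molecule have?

4

Molecular formula: C6H7NO2.
DoU = (2C + 2 + N − H − X) / 2, where X is the halogen count and O/S are ignored.
    = (2·6 + 2 + 1 − 7 − 0) / 2 = 8 / 2 = 4.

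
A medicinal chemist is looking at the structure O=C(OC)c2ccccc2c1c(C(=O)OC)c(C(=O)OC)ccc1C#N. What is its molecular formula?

Walk through each heavy atom and fill implicit hydrogens from standard valence (C 4, N 3, O 2, S 2, halogen 1); for lowercase aromatic atoms, an aromatic c carries 1 H when it has two neighbours and 0 H with three, and aromatic n carries 0 H:
  atom 1: O, bond orders sum to 2 (valence 2) → 0 H
  atom 2: C, bond orders sum to 4 (valence 4) → 0 H
  atom 3: O, bond orders sum to 2 (valence 2) → 0 H
  atom 4: C, bond orders sum to 1 (valence 4) → 3 H
  atom 5: aromatic c, 3 neighbours → 0 H
  atom 6: aromatic c, 2 neighbours → 1 H
  atom 7: aromatic c, 2 neighbours → 1 H
  atom 8: aromatic c, 2 neighbours → 1 H
  atom 9: aromatic c, 2 neighbours → 1 H
  atom 10: aromatic c, 3 neighbours → 0 H
  atom 11: aromatic c, 3 neighbours → 0 H
  atom 12: aromatic c, 3 neighbours → 0 H
  atom 13: C, bond orders sum to 4 (valence 4) → 0 H
  atom 14: O, bond orders sum to 2 (valence 2) → 0 H
  atom 15: O, bond orders sum to 2 (valence 2) → 0 H
  atom 16: C, bond orders sum to 1 (valence 4) → 3 H
  atom 17: aromatic c, 3 neighbours → 0 H
  atom 18: C, bond orders sum to 4 (valence 4) → 0 H
  atom 19: O, bond orders sum to 2 (valence 2) → 0 H
  atom 20: O, bond orders sum to 2 (valence 2) → 0 H
  atom 21: C, bond orders sum to 1 (valence 4) → 3 H
  atom 22: aromatic c, 2 neighbours → 1 H
  atom 23: aromatic c, 2 neighbours → 1 H
  atom 24: aromatic c, 3 neighbours → 0 H
  atom 25: C, bond orders sum to 4 (valence 4) → 0 H
  atom 26: N, bond orders sum to 3 (valence 3) → 0 H
Totals → C:19, H:15, N:1, O:6.
In Hill order: C19H15NO6.

C19H15NO6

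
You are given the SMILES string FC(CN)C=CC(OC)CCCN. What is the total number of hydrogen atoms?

19

Walk through each heavy atom and fill implicit hydrogens from standard valence (C 4, N 3, O 2, S 2, halogen 1):
  atom 1: F (halogen, monovalent) → 0 H
  atom 2: C, bond orders sum to 3 (valence 4) → 1 H
  atom 3: C, bond orders sum to 2 (valence 4) → 2 H
  atom 4: N, bond orders sum to 1 (valence 3) → 2 H
  atom 5: C, bond orders sum to 3 (valence 4) → 1 H
  atom 6: C, bond orders sum to 3 (valence 4) → 1 H
  atom 7: C, bond orders sum to 3 (valence 4) → 1 H
  atom 8: O, bond orders sum to 2 (valence 2) → 0 H
  atom 9: C, bond orders sum to 1 (valence 4) → 3 H
  atom 10: C, bond orders sum to 2 (valence 4) → 2 H
  atom 11: C, bond orders sum to 2 (valence 4) → 2 H
  atom 12: C, bond orders sum to 2 (valence 4) → 2 H
  atom 13: N, bond orders sum to 1 (valence 3) → 2 H
Total hydrogens: 19.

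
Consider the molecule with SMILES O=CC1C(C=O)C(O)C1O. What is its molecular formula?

Walk through each heavy atom and fill implicit hydrogens from standard valence (C 4, N 3, O 2, S 2, halogen 1):
  atom 1: O, bond orders sum to 2 (valence 2) → 0 H
  atom 2: C, bond orders sum to 3 (valence 4) → 1 H
  atom 3: C, bond orders sum to 3 (valence 4) → 1 H
  atom 4: C, bond orders sum to 3 (valence 4) → 1 H
  atom 5: C, bond orders sum to 3 (valence 4) → 1 H
  atom 6: O, bond orders sum to 2 (valence 2) → 0 H
  atom 7: C, bond orders sum to 3 (valence 4) → 1 H
  atom 8: O, bond orders sum to 1 (valence 2) → 1 H
  atom 9: C, bond orders sum to 3 (valence 4) → 1 H
  atom 10: O, bond orders sum to 1 (valence 2) → 1 H
Totals → C:6, H:8, O:4.

C6H8O4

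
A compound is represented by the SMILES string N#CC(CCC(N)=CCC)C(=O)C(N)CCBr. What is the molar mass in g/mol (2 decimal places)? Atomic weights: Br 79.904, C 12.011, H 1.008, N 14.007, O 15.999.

First, the molecular formula is C12H20BrN3O (counting implicit H from valence).
  Br: 1 × 79.904 = 79.904
  C: 12 × 12.011 = 144.132
  H: 20 × 1.008 = 20.160
  N: 3 × 14.007 = 42.021
  O: 1 × 15.999 = 15.999
Sum: 1×79.904 + 12×12.011 + 20×1.008 + 3×14.007 + 1×15.999 = 302.216 → 302.22 g/mol.

302.22 g/mol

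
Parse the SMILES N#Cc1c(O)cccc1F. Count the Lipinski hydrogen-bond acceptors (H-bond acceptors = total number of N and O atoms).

2

N atoms: 1; O atoms: 1.
Lipinski HBA = 1 + 1 = 2.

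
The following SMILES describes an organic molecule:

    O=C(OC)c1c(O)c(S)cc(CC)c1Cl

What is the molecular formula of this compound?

Walk through each heavy atom and fill implicit hydrogens from standard valence (C 4, N 3, O 2, S 2, halogen 1); for lowercase aromatic atoms, an aromatic c carries 1 H when it has two neighbours and 0 H with three, and aromatic n carries 0 H:
  atom 1: O, bond orders sum to 2 (valence 2) → 0 H
  atom 2: C, bond orders sum to 4 (valence 4) → 0 H
  atom 3: O, bond orders sum to 2 (valence 2) → 0 H
  atom 4: C, bond orders sum to 1 (valence 4) → 3 H
  atom 5: aromatic c, 3 neighbours → 0 H
  atom 6: aromatic c, 3 neighbours → 0 H
  atom 7: O, bond orders sum to 1 (valence 2) → 1 H
  atom 8: aromatic c, 3 neighbours → 0 H
  atom 9: S, bond orders sum to 1 (valence 2) → 1 H
  atom 10: aromatic c, 2 neighbours → 1 H
  atom 11: aromatic c, 3 neighbours → 0 H
  atom 12: C, bond orders sum to 2 (valence 4) → 2 H
  atom 13: C, bond orders sum to 1 (valence 4) → 3 H
  atom 14: aromatic c, 3 neighbours → 0 H
  atom 15: Cl (halogen, monovalent) → 0 H
Totals → C:10, H:11, Cl:1, O:3, S:1.
In Hill order: C10H11ClO3S.

C10H11ClO3S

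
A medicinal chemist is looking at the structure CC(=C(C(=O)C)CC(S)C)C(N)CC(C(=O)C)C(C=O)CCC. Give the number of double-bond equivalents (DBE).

Molecular formula: C18H31NO3S.
DoU = (2C + 2 + N − H − X) / 2, where X is the halogen count and O/S are ignored.
    = (2·18 + 2 + 1 − 31 − 0) / 2 = 8 / 2 = 4.

4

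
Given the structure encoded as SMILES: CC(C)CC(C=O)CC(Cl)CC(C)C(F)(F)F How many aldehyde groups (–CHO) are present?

The aldehyde motif appears at heavy-atom position 6 in the SMILES.
Aldehyde count: 1.

1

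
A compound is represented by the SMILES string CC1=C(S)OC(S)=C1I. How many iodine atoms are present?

Scan the SMILES for I atoms (remember two-letter symbols like Cl and Br are single atoms).
Iodine count: 1.

1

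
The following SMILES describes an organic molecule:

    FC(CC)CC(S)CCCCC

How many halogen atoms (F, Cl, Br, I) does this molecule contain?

Halogen atoms appear at heavy-atom position 1 (1×F).
Other groups present: 1 thiol.
Halogen count: 1.

1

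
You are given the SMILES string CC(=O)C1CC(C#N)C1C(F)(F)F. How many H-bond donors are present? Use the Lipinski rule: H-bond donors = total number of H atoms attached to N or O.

Donors: find every N or O and count the H atoms it carries.
  atom 3 (O): bond orders sum to 2 → 0 H
  atom 8 (N): bond orders sum to 3 → 0 H
Lipinski HBD = 0.

0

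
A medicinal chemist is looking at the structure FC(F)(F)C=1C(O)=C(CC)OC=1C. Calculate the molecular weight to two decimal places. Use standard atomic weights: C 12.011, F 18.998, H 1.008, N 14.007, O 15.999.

First, the molecular formula is C8H9F3O2 (counting implicit H from valence).
  C: 8 × 12.011 = 96.088
  F: 3 × 18.998 = 56.994
  H: 9 × 1.008 = 9.072
  O: 2 × 15.999 = 31.998
Sum: 8×12.011 + 3×18.998 + 9×1.008 + 2×15.999 = 194.152 → 194.15 g/mol.

194.15 g/mol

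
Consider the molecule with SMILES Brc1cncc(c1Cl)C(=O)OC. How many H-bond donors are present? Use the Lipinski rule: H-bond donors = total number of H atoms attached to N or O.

0

Donors: find every N or O and count the H atoms it carries.
  atom 4 (N): bond orders sum to 3 → 0 H
  atom 10 (O): bond orders sum to 2 → 0 H
  atom 11 (O): bond orders sum to 2 → 0 H
Lipinski HBD = 0.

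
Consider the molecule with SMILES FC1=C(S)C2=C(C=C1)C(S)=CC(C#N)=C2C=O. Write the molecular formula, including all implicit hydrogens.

C12H6FNOS2

Walk through each heavy atom and fill implicit hydrogens from standard valence (C 4, N 3, O 2, S 2, halogen 1):
  atom 1: F (halogen, monovalent) → 0 H
  atom 2: C, bond orders sum to 4 (valence 4) → 0 H
  atom 3: C, bond orders sum to 4 (valence 4) → 0 H
  atom 4: S, bond orders sum to 1 (valence 2) → 1 H
  atom 5: C, bond orders sum to 4 (valence 4) → 0 H
  atom 6: C, bond orders sum to 4 (valence 4) → 0 H
  atom 7: C, bond orders sum to 3 (valence 4) → 1 H
  atom 8: C, bond orders sum to 3 (valence 4) → 1 H
  atom 9: C, bond orders sum to 4 (valence 4) → 0 H
  atom 10: S, bond orders sum to 1 (valence 2) → 1 H
  atom 11: C, bond orders sum to 3 (valence 4) → 1 H
  atom 12: C, bond orders sum to 4 (valence 4) → 0 H
  atom 13: C, bond orders sum to 4 (valence 4) → 0 H
  atom 14: N, bond orders sum to 3 (valence 3) → 0 H
  atom 15: C, bond orders sum to 4 (valence 4) → 0 H
  atom 16: C, bond orders sum to 3 (valence 4) → 1 H
  atom 17: O, bond orders sum to 2 (valence 2) → 0 H
Totals → C:12, H:6, F:1, N:1, O:1, S:2.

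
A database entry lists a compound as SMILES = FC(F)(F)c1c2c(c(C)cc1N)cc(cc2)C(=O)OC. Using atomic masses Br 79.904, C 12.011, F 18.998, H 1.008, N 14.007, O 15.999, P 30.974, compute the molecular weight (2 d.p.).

First, the molecular formula is C14H12F3NO2 (counting implicit H from valence).
  C: 14 × 12.011 = 168.154
  F: 3 × 18.998 = 56.994
  H: 12 × 1.008 = 12.096
  N: 1 × 14.007 = 14.007
  O: 2 × 15.999 = 31.998
Sum: 14×12.011 + 3×18.998 + 12×1.008 + 1×14.007 + 2×15.999 = 283.249 → 283.25 g/mol.

283.25 g/mol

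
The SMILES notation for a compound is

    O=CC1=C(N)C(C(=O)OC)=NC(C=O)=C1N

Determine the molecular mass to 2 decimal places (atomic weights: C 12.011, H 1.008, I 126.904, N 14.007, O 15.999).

First, the molecular formula is C9H9N3O4 (counting implicit H from valence).
  C: 9 × 12.011 = 108.099
  H: 9 × 1.008 = 9.072
  N: 3 × 14.007 = 42.021
  O: 4 × 15.999 = 63.996
Sum: 9×12.011 + 9×1.008 + 3×14.007 + 4×15.999 = 223.188 → 223.19 g/mol.

223.19 g/mol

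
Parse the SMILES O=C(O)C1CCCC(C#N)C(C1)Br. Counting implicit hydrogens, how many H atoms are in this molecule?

Walk through each heavy atom and fill implicit hydrogens from standard valence (C 4, N 3, O 2, S 2, halogen 1):
  atom 1: O, bond orders sum to 2 (valence 2) → 0 H
  atom 2: C, bond orders sum to 4 (valence 4) → 0 H
  atom 3: O, bond orders sum to 1 (valence 2) → 1 H
  atom 4: C, bond orders sum to 3 (valence 4) → 1 H
  atom 5: C, bond orders sum to 2 (valence 4) → 2 H
  atom 6: C, bond orders sum to 2 (valence 4) → 2 H
  atom 7: C, bond orders sum to 2 (valence 4) → 2 H
  atom 8: C, bond orders sum to 3 (valence 4) → 1 H
  atom 9: C, bond orders sum to 4 (valence 4) → 0 H
  atom 10: N, bond orders sum to 3 (valence 3) → 0 H
  atom 11: C, bond orders sum to 3 (valence 4) → 1 H
  atom 12: C, bond orders sum to 2 (valence 4) → 2 H
  atom 13: Br (halogen, monovalent) → 0 H
Total hydrogens: 12.

12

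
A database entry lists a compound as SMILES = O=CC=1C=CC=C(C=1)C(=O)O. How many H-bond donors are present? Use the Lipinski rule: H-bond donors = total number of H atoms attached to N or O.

Donors: find every N or O and count the H atoms it carries.
  atom 1 (O): bond orders sum to 2 → 0 H
  atom 10 (O): bond orders sum to 2 → 0 H
  atom 11 (O): bond orders sum to 1 → 1 H
Lipinski HBD = 1.

1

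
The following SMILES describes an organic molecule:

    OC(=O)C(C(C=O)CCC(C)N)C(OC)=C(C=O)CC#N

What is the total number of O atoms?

5

Scan the SMILES for O atoms (remember two-letter symbols like Cl and Br are single atoms).
Oxygen count: 5.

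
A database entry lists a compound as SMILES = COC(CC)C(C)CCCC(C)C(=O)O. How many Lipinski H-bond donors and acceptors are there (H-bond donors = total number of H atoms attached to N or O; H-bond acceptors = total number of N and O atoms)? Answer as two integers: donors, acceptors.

1, 3

Donors: find every N or O and count the H atoms it carries.
  atom 2 (O): bond orders sum to 2 → 0 H
  atom 14 (O): bond orders sum to 2 → 0 H
  atom 15 (O): bond orders sum to 1 → 1 H
Lipinski HBD = 1.
Acceptors: N atoms = 0, O atoms = 3 → HBA = 3.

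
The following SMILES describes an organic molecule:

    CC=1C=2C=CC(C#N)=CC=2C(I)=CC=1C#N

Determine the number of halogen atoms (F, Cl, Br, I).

Halogen atoms appear at heavy-atom position 12 (1×I).
Other groups present: 2 nitrile.
Halogen count: 1.

1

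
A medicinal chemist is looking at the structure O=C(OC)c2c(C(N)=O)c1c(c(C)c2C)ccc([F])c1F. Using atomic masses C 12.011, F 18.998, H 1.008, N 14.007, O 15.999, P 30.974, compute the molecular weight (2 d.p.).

293.27 g/mol

First, the molecular formula is C15H13F2NO3 (counting implicit H from valence).
  C: 15 × 12.011 = 180.165
  F: 2 × 18.998 = 37.996
  H: 13 × 1.008 = 13.104
  N: 1 × 14.007 = 14.007
  O: 3 × 15.999 = 47.997
Sum: 15×12.011 + 2×18.998 + 13×1.008 + 1×14.007 + 3×15.999 = 293.269 → 293.27 g/mol.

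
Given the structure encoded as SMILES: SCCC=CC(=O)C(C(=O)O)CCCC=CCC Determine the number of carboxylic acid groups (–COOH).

1

The carboxylic acid motif appears at heavy-atom position 9 in the SMILES.
Other groups present: 2 alkene, 1 ketone, 1 thiol.
Carboxylic acid count: 1.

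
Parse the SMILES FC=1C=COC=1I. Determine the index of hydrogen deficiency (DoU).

Molecular formula: C4H2FIO.
DoU = (2C + 2 + N − H − X) / 2, where X is the halogen count and O/S are ignored.
    = (2·4 + 2 + 0 − 2 − 2) / 2 = 6 / 2 = 3.

3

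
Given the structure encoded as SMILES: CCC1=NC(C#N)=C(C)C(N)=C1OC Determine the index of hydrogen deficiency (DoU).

6

Degree of unsaturation = (number of rings) + (number of π bonds).
Ring closures in the SMILES: 1.
π bonds: 3 double bonds (each 1 DoU), 1 triple bond (each 2 DoU) → 5 DoU from unsaturation.
Total DoU = 1 + 5 = 6.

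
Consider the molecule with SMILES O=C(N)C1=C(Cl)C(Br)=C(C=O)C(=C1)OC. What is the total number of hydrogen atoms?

Walk through each heavy atom and fill implicit hydrogens from standard valence (C 4, N 3, O 2, S 2, halogen 1):
  atom 1: O, bond orders sum to 2 (valence 2) → 0 H
  atom 2: C, bond orders sum to 4 (valence 4) → 0 H
  atom 3: N, bond orders sum to 1 (valence 3) → 2 H
  atom 4: C, bond orders sum to 4 (valence 4) → 0 H
  atom 5: C, bond orders sum to 4 (valence 4) → 0 H
  atom 6: Cl (halogen, monovalent) → 0 H
  atom 7: C, bond orders sum to 4 (valence 4) → 0 H
  atom 8: Br (halogen, monovalent) → 0 H
  atom 9: C, bond orders sum to 4 (valence 4) → 0 H
  atom 10: C, bond orders sum to 3 (valence 4) → 1 H
  atom 11: O, bond orders sum to 2 (valence 2) → 0 H
  atom 12: C, bond orders sum to 4 (valence 4) → 0 H
  atom 13: C, bond orders sum to 3 (valence 4) → 1 H
  atom 14: O, bond orders sum to 2 (valence 2) → 0 H
  atom 15: C, bond orders sum to 1 (valence 4) → 3 H
Total hydrogens: 7.

7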